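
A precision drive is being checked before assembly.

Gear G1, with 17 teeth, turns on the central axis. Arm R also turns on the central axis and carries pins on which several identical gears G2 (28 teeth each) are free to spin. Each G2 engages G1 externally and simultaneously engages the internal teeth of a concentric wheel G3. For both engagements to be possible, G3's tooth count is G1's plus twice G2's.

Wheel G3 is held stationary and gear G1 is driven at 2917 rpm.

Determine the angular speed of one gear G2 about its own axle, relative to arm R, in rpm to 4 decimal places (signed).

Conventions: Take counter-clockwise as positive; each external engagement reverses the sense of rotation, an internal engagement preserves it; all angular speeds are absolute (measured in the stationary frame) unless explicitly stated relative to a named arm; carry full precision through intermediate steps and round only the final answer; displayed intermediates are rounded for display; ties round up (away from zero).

-1436.5067 rpm

topology: planetary set — G1 17T / G2 28T / G3 73T, arm = carrier (Willis)
normalise by the input: solve with ω_sun = 1, then scale by 2917 rpm
ring teeth: 17 + 2·28 = 73
17(ω_sun−ω_arm) = −73(ω_ring−ω_arm),  ω_ring = 0, ω_sun = 1
17(1−ω_arm) = −73(0−ω_arm)  ⇒  90·ω_arm = 17  ⇒  ω_arm = 17/90
sun–planet mesh: 17·(1−17/90) = −28·(ω_p−ω_arm)  ⇒  ω_p−ω_arm = -1241/2520
scale: ω_p−ω_arm = -1241/2520 × 2917 rpm = -1436.5067 rpm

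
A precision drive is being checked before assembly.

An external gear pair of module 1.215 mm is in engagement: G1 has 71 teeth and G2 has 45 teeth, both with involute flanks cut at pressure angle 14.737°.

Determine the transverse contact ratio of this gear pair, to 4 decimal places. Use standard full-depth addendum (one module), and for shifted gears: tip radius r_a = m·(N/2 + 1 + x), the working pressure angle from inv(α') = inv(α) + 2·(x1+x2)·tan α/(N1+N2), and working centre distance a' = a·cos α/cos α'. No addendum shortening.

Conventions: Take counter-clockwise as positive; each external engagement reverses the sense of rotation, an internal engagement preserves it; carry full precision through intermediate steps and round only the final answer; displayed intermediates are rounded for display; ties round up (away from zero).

2.1434

recognized (one external pair, fixed centres): single-mesh tooth geometry, m = 1.215, N1 = 71, N2 = 45
base radii: r_b1 = 41.713600, r_b2 = 26.438197
tip radii: r_a1 = 44.347500, r_a2 = 28.552500
no profile shift: α' = α, a' = a
action lengths: √(r_a1²−r_b1²) = 15.055775, √(r_a2²−r_b2²) = 10.782718
base pitch p_b = π·m·cos α = 3.691469
CR = (15.055775 + 10.782718 − 70.470000·sin 14.73700°)/3.691469 = 2.143363
contact ratio ≈ 2.1434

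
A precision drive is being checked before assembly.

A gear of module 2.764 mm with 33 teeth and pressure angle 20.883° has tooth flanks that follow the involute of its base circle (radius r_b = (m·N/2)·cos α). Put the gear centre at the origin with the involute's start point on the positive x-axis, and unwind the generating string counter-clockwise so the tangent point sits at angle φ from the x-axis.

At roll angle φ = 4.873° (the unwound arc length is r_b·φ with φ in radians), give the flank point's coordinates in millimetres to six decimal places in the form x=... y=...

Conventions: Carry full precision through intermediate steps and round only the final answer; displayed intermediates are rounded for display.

topology: single-mesh involute geometry — m = 2.764, N = 33
pitch radius r_p = m·N/2 = 2.764·33/2 = 45.606000
base radius r_b = r_p·cos α = 45.606000·cos 20.883° = 42.610155
roll angle φ = 4.873° = 0.08504989 rad
x = r_b·(cos φ + φ·sin φ) = 42.763986
y = r_b·(sin φ − φ·cos φ) = 0.008732

x=42.763986 y=0.008732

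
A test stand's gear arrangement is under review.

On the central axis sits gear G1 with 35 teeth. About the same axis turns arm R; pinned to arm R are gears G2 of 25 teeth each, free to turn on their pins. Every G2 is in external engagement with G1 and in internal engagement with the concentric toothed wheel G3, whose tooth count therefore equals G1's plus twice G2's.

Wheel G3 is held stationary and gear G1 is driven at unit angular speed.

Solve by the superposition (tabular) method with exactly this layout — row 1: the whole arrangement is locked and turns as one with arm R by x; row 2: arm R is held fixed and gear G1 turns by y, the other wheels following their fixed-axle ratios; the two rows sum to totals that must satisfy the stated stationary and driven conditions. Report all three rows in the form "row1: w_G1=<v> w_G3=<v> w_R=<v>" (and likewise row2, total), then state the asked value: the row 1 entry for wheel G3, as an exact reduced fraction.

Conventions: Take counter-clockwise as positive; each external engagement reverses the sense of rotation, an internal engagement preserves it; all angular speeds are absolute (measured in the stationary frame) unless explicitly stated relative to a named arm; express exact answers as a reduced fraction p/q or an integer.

row1: w_G1=7/24 w_G3=7/24 w_R=7/24
row2: w_G1=17/24 w_G3=-7/24 w_R=0
total: w_G1=1 w_G3=0 w_R=7/24
asked value: 7/24

recognized (axles ride arm R): planetary set, 35/25/85 teeth
superposition row 1 [locked train]: every member turns x
superposition row 2 [arm held]: sun y, ring −(35/85)·y, arm 0
boundary: total ω_ring = x − (35/85)·y = 0 and total ω_sun = x + y = 1  ⇒  y = 17/24, x = 7/24
row 2 ring = −(35/85)·17/24 = -7/24
totals (row 1 + row 2): sun 7/24 + 17/24 = 1, ring 7/24 + (-7/24) = 0, arm 7/24 + 0 = 7/24
asked cell (row1, ring) = 7/24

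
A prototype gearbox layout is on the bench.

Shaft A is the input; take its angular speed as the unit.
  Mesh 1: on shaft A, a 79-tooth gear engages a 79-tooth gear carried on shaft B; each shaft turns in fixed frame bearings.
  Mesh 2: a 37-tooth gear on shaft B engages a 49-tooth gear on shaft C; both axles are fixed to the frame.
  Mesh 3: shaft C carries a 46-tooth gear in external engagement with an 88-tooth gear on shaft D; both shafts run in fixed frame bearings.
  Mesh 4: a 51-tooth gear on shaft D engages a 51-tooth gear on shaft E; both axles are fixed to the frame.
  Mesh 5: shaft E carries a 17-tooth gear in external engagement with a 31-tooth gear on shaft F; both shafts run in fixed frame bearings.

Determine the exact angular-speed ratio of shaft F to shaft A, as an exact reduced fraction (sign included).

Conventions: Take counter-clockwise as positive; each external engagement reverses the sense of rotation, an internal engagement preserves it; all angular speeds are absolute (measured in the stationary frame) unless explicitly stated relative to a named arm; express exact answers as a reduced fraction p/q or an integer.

class = fixed-axis compound train [5 meshes; 5 ratios multiply, 5 sense flips]
mesh 1 [79T→79T]: running ratio 1, sense −
mesh 2 [37T→49T]: running ratio 37/49, sense +
mesh 3 [46T→88T]: running ratio 851/2156, sense −
mesh 4 [51T→51T]: running ratio 851/2156, sense +
mesh 5 [17T→31T]: running ratio 14467/66836, sense −
ω_out/ω_in = -14467/66836

-14467/66836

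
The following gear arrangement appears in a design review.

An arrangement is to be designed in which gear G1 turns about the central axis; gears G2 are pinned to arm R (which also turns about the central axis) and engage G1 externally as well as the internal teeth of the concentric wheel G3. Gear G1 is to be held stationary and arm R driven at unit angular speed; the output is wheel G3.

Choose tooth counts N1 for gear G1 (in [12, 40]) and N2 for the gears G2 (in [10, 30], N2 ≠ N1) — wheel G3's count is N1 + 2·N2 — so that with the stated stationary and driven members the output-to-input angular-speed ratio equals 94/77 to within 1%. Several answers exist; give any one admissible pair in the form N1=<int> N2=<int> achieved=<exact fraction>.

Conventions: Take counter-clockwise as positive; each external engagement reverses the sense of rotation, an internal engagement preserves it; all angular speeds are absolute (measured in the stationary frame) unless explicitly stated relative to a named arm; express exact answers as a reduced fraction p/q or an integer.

class = planetary set [ratio 94/77 wanted; Willis about the carrier]
Willis with ω_sun = 0: ω_ring/ω_arm = (N1+N3)/N3; set equal to 94/77  ⇒  N3/N1 = 1/(94/77 − 1) = 77/17
N3 = N1 + 2·N2  ⇒  N2/N1 = (N3/N1 − 1)/2 = (77/17 − 1)/2 = 30/17
smallest multiple with N1 ≥ 12 and N2 ≥ 10: k = 1  ⇒  N1 = 1·17 = 17, N2 = 1·30 = 30 (N1 ≤ 40, N2 ≤ 30, N2 ≠ N1 ✓), N3 = 17 + 2·30 = 77
check: (N1+N3)/N3 with N1 = 17, N3 = 77 gives 94/77; |achieved − target| = 0 ≤ 47/3850 ✓

N1=17 N2=30 achieved=94/77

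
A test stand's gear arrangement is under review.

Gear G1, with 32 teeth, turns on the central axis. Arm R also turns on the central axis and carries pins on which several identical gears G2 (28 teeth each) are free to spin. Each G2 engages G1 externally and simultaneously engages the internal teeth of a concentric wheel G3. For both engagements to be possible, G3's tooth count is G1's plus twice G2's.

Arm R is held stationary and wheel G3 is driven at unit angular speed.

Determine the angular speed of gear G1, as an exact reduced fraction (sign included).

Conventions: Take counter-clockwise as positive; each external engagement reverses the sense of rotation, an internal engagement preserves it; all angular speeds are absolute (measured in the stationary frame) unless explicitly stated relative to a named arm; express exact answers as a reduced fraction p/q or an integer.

-11/4

class = planetary set [G3 = 32+2·28 = 88; Willis about the carrier]
ring teeth: 32 + 2·28 = 88
32(ω_sun−ω_arm) = −88(ω_ring−ω_arm),  ω_arm = 0, ω_ring = 1
ω_sun = 0 − (88/32)(1−0) = -11/4
exact speed ratio = -11/4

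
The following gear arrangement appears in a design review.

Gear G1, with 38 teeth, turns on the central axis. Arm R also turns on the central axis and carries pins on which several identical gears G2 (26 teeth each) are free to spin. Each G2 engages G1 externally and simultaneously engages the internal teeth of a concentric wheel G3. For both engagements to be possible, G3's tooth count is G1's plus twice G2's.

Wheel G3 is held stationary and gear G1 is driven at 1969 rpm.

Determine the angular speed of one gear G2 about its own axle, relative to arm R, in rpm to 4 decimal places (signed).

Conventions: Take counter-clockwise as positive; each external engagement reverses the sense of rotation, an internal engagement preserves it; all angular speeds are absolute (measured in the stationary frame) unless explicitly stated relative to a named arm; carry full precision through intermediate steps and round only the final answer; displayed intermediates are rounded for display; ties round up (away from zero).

-2023.4315 rpm

recognized (axles ride arm R): planetary set, 38/26/90 teeth
normalise by the input: solve with ω_sun = 1, then scale by 1969 rpm
ring teeth: 38 + 2·26 = 90
38(ω_sun−ω_arm) = −90(ω_ring−ω_arm),  ω_ring = 0, ω_sun = 1
38(1−ω_arm) = −90(0−ω_arm)  ⇒  128·ω_arm = 38  ⇒  ω_arm = 19/64
sun–planet mesh: 38·(1−19/64) = −26·(ω_p−ω_arm)  ⇒  ω_p−ω_arm = -855/832
scale: ω_p−ω_arm = -855/832 × 1969 rpm = -2023.4315 rpm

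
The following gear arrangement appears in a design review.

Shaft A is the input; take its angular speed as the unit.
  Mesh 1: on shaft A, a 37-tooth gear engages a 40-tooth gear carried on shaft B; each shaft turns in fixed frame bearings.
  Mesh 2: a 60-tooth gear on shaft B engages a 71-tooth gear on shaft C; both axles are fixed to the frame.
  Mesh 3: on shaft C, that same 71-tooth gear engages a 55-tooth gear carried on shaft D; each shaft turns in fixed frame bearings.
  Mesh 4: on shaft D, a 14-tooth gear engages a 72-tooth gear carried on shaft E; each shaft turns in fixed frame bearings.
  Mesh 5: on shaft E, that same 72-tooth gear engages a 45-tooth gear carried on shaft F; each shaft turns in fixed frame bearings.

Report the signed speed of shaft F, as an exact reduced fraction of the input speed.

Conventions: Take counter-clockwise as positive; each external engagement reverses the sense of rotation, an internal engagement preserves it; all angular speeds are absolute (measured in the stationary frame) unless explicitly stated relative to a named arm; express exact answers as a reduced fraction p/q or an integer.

5-mesh fixed-axis compound train (all bearings frame-fixed)
mesh 1 [37T→40T]: |ω|/ω_in = 1×37/40 = 37/40, sense flips to −
mesh 2 [60T→71T]: |ω|/ω_in = (37/40)×60/71 = 111/142, sense flips to +
mesh 3 [71T→55T]: |ω|/ω_in = (111/142)×71/55 = 111/110, sense flips to −
mesh 4 [14T→72T]: |ω|/ω_in = (111/110)×14/72 = 259/1320, sense flips to +
mesh 5 [72T→45T]: |ω|/ω_in = (259/1320)×72/45 = 259/825, sense flips to −
signed output speed (× input speed) = -259/825

-259/825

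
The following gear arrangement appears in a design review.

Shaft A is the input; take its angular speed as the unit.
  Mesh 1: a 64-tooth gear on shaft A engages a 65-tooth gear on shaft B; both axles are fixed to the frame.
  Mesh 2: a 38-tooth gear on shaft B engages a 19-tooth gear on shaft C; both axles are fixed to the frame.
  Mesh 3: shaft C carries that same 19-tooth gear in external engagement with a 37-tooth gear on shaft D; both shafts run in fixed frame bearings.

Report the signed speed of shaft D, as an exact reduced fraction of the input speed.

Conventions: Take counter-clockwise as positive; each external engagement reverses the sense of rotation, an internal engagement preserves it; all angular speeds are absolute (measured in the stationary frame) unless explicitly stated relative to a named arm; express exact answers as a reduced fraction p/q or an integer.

3-mesh fixed-axis compound train (all bearings frame-fixed)
mesh 1 [64T→65T]: |ω|/ω_in = 1×64/65 = 64/65, sense flips to −
mesh 2 [38T→19T]: |ω|/ω_in = (64/65)×38/19 = 128/65, sense flips to +
mesh 3 [19T→37T]: |ω|/ω_in = (128/65)×19/37 = 2432/2405, sense flips to −
signed output speed (× input speed) = -2432/2405

-2432/2405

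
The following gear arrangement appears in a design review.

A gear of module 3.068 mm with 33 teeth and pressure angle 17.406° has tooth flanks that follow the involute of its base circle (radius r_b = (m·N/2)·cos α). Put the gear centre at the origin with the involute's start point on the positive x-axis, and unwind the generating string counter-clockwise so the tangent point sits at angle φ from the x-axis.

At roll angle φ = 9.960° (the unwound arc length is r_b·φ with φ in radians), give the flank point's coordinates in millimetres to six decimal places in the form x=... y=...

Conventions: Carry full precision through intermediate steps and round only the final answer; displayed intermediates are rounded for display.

class = single-mesh tooth geometry [base-circle involute, m = 3.068, 33T]
pitch radius r_p = m·N/2 = 3.068·33/2 = 50.622000
base radius r_b = r_p·cos α = 50.622000·cos 17.406° = 48.303968
roll angle φ = 9.960° = 0.17383479 rad
x = r_b·(cos φ + φ·sin φ) = 49.028302
y = r_b·(sin φ − φ·cos φ) = 0.084325

x=49.028302 y=0.084325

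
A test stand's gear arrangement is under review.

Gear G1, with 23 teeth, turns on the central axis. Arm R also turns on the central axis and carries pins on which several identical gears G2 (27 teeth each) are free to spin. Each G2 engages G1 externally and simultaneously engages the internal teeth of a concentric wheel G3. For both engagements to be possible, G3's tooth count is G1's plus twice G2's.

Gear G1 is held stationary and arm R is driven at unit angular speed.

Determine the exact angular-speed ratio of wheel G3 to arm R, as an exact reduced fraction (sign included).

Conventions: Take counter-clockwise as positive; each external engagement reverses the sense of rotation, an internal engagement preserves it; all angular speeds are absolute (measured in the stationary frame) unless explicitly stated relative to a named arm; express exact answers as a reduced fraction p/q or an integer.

100/77

class = planetary set [G3 = 23+2·27 = 77; Willis about the carrier]
ring teeth: 23 + 2·27 = 77
23(ω_sun−ω_arm) = −77(ω_ring−ω_arm),  ω_sun = 0, ω_arm = 1
ω_ring = 1 − (23/77)(0−1) = 100/77
ω_out/ω_in = 100/77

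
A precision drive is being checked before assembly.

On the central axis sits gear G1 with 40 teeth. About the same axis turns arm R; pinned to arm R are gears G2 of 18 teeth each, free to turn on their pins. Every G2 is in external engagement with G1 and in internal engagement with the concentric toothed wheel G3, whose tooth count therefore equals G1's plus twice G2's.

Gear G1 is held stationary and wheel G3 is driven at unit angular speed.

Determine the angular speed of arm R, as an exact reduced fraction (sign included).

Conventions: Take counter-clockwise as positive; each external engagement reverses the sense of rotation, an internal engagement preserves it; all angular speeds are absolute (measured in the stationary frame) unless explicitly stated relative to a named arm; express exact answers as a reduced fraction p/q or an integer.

19/29

topology: planetary set — G1 40T / G2 18T / G3 76T, arm = carrier (Willis)
ring teeth: 40 + 2·18 = 76
40(ω_sun−ω_arm) = −76(ω_ring−ω_arm),  ω_sun = 0, ω_ring = 1
40(0−ω_arm) = −76(1−ω_arm)  ⇒  116·ω_arm = 76  ⇒  ω_arm = 19/29
exact speed ratio = 19/29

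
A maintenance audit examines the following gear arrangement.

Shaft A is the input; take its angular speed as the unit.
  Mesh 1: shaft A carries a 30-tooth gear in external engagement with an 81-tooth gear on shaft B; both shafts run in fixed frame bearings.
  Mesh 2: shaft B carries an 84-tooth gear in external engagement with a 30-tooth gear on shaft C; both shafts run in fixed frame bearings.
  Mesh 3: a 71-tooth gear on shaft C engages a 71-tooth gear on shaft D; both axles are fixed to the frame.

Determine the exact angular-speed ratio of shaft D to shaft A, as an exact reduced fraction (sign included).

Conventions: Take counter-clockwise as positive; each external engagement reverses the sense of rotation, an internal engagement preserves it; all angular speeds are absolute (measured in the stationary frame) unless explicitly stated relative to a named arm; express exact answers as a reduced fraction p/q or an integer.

-28/27

class = fixed-axis compound train [3 meshes; 3 ratios multiply, 3 sense flips]
mesh 1 [30T→81T]: running ratio 10/27, sense −
mesh 2 [84T→30T]: running ratio 28/27, sense +
mesh 3 [71T→71T]: running ratio 28/27, sense −
ω_out/ω_in = -28/27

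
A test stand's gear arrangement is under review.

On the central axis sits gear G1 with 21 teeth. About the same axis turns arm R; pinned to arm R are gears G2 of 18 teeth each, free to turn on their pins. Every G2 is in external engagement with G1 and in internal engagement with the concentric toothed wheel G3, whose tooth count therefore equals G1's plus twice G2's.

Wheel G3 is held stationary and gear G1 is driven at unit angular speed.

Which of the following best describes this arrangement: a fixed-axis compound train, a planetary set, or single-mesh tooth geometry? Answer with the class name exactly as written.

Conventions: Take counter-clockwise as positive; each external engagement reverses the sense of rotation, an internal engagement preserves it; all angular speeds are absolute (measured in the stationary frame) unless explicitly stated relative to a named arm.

planetary set

class = planetary set [G3 = 21+2·18 = 57; Willis about the carrier]
classification: planetary set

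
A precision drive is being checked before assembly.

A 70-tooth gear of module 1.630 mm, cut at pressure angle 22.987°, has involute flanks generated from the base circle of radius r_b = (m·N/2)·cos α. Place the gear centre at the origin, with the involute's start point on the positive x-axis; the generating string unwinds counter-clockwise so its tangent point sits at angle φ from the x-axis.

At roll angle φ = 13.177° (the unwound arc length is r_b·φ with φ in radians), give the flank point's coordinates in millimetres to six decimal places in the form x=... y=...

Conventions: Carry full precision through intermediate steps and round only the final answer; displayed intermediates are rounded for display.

x=53.890480 y=0.211829

single-mesh involute tooth geometry (70T wheel at module 1.630)
pitch radius r_p = m·N/2 = 1.630·70/2 = 57.050000
base radius r_b = r_p·cos α = 57.050000·cos 22.987° = 52.519858
roll angle φ = 13.177° = 0.22998204 rad
x = r_b·(cos φ + φ·sin φ) = 53.890480
y = r_b·(sin φ − φ·cos φ) = 0.211829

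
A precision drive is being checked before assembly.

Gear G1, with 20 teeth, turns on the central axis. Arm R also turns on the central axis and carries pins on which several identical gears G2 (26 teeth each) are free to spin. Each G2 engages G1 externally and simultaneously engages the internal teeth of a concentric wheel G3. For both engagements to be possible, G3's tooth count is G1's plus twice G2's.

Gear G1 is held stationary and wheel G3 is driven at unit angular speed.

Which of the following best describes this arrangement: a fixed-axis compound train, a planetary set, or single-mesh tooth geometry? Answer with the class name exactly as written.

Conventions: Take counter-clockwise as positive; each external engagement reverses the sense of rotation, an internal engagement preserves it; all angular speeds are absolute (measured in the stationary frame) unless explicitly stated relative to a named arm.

topology: planetary set — G1 20T / G2 26T / G3 72T, arm = carrier (Willis)
classification: planetary set

planetary set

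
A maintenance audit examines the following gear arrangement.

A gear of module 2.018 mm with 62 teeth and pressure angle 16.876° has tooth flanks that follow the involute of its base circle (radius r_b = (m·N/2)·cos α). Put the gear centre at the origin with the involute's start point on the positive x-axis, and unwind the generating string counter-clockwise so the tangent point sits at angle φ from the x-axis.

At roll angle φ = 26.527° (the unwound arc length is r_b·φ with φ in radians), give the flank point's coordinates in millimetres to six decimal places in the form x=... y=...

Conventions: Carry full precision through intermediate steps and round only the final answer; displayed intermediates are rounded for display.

x=65.940235 y=1.938218

single-mesh involute tooth geometry (62T wheel at module 2.018)
pitch radius r_p = m·N/2 = 2.018·62/2 = 62.558000
base radius r_b = r_p·cos α = 62.558000·cos 16.876° = 59.863957
roll angle φ = 26.527° = 0.46298349 rad
x = r_b·(cos φ + φ·sin φ) = 65.940235
y = r_b·(sin φ − φ·cos φ) = 1.938218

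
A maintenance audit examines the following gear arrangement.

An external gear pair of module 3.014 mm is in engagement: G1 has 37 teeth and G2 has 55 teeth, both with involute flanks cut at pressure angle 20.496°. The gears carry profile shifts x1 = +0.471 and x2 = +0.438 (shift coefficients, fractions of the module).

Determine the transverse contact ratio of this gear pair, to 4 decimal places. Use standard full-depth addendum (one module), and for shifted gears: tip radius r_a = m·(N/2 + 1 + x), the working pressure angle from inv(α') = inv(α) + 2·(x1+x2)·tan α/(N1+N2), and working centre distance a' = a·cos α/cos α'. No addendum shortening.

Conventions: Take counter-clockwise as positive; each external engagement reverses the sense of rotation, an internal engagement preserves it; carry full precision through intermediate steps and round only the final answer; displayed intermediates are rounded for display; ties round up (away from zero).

single-mesh involute tooth geometry (37T engaging 55T at module 3.014)
base radii: r_b1 = 52.229268, r_b2 = 77.638101
tip radii: r_a1 = 60.192594, r_a2 = 87.219132
inv(α') = inv(20.496°) + 2·(+0.471+0.438)·tan α/(37+55) = 0.02346914  ⇒  α' = 23.13272°
a' = a·cos α / cos α' = 138.6440·cos 20.496°/cos 23.13272° = 141.221996
action lengths: √(r_a1²−r_b1²) = 29.920761, √(r_a2²−r_b2²) = 39.742953
base pitch p_b = π·m·cos α = 8.869356
CR = (29.920761 + 39.742953 − 141.221996·sin 23.13272°)/8.869356 = 1.599092
contact ratio ≈ 1.5991

1.5991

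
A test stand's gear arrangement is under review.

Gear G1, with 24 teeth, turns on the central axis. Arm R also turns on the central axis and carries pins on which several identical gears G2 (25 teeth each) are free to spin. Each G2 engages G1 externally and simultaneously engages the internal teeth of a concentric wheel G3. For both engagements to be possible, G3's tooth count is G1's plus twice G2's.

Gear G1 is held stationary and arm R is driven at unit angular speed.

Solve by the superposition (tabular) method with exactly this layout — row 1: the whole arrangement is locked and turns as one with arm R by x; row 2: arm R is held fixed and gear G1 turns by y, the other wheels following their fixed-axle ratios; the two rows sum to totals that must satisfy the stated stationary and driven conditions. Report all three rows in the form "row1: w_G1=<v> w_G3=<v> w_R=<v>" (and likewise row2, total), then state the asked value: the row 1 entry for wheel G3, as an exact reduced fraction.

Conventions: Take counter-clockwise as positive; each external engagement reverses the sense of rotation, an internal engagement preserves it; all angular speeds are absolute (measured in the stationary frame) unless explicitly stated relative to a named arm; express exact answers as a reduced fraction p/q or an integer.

row1: w_G1=1 w_G3=1 w_R=1
row2: w_G1=-1 w_G3=12/37 w_R=0
total: w_G1=0 w_G3=49/37 w_R=1
asked value: 1

topology: planetary set — G1 24T / G2 25T / G3 74T, arm = carrier (Willis)
superposition row 1 [locked train]: every member turns x
row 2 — arm fixed, fixed-axis ratios: sun y, ring −(24/74)·y, arm 0
boundary: total ω_sun = x + y = 0 and total ω_arm = x = 1  ⇒  y = -1, x = 1
row 2 ring = −(24/74)·(-1) = 12/37
totals (row 1 + row 2): sun 1 + (-1) = 0, ring 1 + 12/37 = 49/37, arm 1 + 0 = 1
asked cell (row1, ring) = 1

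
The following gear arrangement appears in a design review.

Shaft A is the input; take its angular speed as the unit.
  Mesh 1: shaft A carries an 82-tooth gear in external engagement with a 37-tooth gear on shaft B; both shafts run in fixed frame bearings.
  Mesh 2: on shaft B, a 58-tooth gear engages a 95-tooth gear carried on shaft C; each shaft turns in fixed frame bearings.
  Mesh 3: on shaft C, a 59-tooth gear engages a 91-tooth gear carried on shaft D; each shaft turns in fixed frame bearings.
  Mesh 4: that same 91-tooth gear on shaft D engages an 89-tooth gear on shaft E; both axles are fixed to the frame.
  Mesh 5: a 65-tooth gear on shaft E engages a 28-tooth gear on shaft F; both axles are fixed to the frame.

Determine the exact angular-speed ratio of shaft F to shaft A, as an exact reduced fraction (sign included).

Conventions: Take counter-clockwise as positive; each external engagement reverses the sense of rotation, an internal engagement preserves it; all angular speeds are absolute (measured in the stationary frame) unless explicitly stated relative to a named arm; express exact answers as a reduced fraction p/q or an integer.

class = fixed-axis compound train [5 meshes; 5 ratios multiply, 5 sense flips]
mesh 1 [82T→37T]: running ratio 82/37, sense −
mesh 2 [58T→95T]: running ratio 4756/3515, sense +
mesh 3 [59T→91T]: running ratio 280604/319865, sense −
mesh 4 [91T→89T]: running ratio 280604/312835, sense +
mesh 5 [65T→28T]: running ratio 911963/437969, sense −
ω_out/ω_in = -911963/437969

-911963/437969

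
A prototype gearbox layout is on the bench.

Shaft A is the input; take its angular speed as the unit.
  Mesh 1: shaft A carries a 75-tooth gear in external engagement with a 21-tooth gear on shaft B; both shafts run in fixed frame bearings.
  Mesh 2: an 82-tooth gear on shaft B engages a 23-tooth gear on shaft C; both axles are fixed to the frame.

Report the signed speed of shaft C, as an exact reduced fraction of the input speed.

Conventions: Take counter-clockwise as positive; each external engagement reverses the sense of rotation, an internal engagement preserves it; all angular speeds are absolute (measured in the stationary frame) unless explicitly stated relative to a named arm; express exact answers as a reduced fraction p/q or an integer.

2-mesh fixed-axis compound train (all bearings frame-fixed)
mesh 1 [75T→21T]: |ω|/ω_in = 1×75/21 = 25/7, sense flips to −
mesh 2 [82T→23T]: |ω|/ω_in = (25/7)×82/23 = 2050/161, sense flips to +
signed output speed (× input speed) = 2050/161

2050/161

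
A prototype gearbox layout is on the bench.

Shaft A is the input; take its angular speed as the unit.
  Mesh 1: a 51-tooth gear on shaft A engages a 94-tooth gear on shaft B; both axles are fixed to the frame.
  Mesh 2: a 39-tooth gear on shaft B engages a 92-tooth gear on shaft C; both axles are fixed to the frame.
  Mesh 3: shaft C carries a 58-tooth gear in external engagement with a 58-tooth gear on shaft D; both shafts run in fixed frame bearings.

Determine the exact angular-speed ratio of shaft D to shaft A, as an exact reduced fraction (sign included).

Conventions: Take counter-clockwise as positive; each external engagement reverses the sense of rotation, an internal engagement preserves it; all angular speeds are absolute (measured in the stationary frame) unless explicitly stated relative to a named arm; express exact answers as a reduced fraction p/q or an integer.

class = fixed-axis compound train [3 meshes; 3 ratios multiply, 3 sense flips]
mesh 1 [51T→94T]: running ratio 51/94, sense −
mesh 2 [39T→92T]: running ratio 1989/8648, sense +
mesh 3 [58T→58T]: running ratio 1989/8648, sense −
ω_out/ω_in = -1989/8648

-1989/8648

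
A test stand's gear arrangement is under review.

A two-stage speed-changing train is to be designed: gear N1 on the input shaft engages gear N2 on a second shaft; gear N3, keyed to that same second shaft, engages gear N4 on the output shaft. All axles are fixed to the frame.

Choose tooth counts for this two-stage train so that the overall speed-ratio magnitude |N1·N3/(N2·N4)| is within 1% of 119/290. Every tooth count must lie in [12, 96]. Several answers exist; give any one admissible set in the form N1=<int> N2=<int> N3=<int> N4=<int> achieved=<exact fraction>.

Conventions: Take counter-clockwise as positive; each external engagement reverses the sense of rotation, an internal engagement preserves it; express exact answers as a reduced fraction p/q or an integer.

topology: fixed-axis compound train — 2 stages, target 119/290
target = 119/290 in lowest terms: an exact hit needs N1·N3 = k·119 and N2·N4 = k·290 for one integer k, every count in [12, 96]; additionally prefer no 1:1 stage (N1 ≠ N2, N3 ≠ N4)
k = 1: no 1:1-free in-range split of k·119 and k·290 into factor pairs; take k = 2
k = 2: N1·N3 = 238 = 14·17, N2·N4 = 580 = 20·29
achieved = 14·17/(20·29) = 119/290; |achieved − target| = 0 ≤ 119/29000 ✓

N1=14 N2=20 N3=17 N4=29 achieved=119/290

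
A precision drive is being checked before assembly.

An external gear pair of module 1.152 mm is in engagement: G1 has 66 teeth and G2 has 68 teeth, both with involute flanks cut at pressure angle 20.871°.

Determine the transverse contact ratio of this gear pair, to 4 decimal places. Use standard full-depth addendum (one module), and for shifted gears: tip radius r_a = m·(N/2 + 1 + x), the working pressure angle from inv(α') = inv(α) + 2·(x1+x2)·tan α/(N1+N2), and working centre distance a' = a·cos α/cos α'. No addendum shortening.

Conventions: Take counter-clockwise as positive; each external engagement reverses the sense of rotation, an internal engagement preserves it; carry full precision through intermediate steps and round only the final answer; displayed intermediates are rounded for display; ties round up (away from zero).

single-mesh involute tooth geometry (66T engaging 68T at module 1.152)
base radii: r_b1 = 35.521577, r_b2 = 36.597988
tip radii: r_a1 = 39.168000, r_a2 = 40.320000
no profile shift: α' = α, a' = a
action lengths: √(r_a1²−r_b1²) = 16.503024, √(r_a2²−r_b2²) = 16.920096
base pitch p_b = π·m·cos α = 3.381646
CR = (16.503024 + 16.920096 − 77.184000·sin 20.87100°)/3.381646 = 1.752151
contact ratio ≈ 1.7522

1.7522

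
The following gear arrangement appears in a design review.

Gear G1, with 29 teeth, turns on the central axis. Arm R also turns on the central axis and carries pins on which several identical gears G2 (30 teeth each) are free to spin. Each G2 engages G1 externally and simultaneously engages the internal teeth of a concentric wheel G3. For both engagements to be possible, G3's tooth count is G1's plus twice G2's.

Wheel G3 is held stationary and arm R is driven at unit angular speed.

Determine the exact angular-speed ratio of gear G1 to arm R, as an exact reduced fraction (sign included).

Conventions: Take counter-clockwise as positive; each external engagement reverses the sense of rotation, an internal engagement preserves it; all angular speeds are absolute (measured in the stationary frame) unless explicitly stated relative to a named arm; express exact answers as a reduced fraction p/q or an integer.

topology: planetary set — G1 29T / G2 30T / G3 89T, arm = carrier (Willis)
ring teeth: 29 + 2·30 = 89
29(ω_sun−ω_arm) = −89(ω_ring−ω_arm),  ω_ring = 0, ω_arm = 1
ω_sun = 1 − (89/29)(0−1) = 118/29
ω_out/ω_in = 118/29

118/29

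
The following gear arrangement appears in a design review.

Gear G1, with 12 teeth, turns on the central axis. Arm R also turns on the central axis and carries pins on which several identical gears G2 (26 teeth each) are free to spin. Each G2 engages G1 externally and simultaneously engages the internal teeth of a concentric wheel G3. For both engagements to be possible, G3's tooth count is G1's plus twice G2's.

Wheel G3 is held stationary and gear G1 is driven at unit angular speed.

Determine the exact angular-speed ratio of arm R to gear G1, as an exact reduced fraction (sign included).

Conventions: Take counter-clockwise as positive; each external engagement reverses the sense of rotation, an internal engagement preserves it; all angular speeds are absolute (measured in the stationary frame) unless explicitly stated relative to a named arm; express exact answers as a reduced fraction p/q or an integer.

topology: planetary set — G1 12T / G2 26T / G3 64T, arm = carrier (Willis)
ring teeth: 12 + 2·26 = 64
12(ω_sun−ω_arm) = −64(ω_ring−ω_arm),  ω_ring = 0, ω_sun = 1
12(1−ω_arm) = −64(0−ω_arm)  ⇒  76·ω_arm = 12  ⇒  ω_arm = 3/19
ω_out/ω_in = 3/19

3/19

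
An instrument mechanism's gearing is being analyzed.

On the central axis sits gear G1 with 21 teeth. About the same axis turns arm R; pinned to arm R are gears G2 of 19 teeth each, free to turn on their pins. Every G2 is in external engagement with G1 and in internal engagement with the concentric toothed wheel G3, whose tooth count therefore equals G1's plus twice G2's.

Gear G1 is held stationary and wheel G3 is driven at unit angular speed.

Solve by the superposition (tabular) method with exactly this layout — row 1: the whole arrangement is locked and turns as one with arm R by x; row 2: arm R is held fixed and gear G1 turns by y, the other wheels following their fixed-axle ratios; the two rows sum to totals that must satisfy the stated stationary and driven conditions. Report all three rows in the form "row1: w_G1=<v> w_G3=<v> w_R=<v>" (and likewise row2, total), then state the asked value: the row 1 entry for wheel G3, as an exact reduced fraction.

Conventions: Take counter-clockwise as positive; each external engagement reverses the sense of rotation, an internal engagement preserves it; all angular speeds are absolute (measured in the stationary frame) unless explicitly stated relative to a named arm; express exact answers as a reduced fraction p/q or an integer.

planetary set (21T centre, 19T on arm, 59T internal) — Willis relation
superposition row 1 [locked train]: every member turns x
superposition row 2 [arm held]: sun y, ring −(21/59)·y, arm 0
boundary: total ω_sun = x + y = 0 and total ω_ring = x − (21/59)·y = 1  ⇒  y = -59/80, x = 59/80
row 2 ring = −(21/59)·(-59/80) = 21/80
totals (row 1 + row 2): sun 59/80 + (-59/80) = 0, ring 59/80 + 21/80 = 1, arm 59/80 + 0 = 59/80
asked cell (row1, ring) = 59/80

row1: w_G1=59/80 w_G3=59/80 w_R=59/80
row2: w_G1=-59/80 w_G3=21/80 w_R=0
total: w_G1=0 w_G3=1 w_R=59/80
asked value: 59/80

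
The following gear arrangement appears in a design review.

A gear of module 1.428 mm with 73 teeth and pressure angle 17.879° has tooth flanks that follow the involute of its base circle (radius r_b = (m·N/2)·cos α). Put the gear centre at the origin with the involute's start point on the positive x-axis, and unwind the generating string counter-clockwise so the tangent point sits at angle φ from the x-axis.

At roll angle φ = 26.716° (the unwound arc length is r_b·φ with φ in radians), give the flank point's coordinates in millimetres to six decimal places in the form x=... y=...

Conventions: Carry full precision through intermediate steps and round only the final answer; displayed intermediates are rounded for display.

class = single-mesh tooth geometry [base-circle involute, m = 1.428, 73T]
pitch radius r_p = m·N/2 = 1.428·73/2 = 52.122000
base radius r_b = r_p·cos α = 52.122000·cos 17.879° = 49.604872
roll angle φ = 26.716° = 0.46628216 rad
x = r_b·(cos φ + φ·sin φ) = 54.707806
y = r_b·(sin φ − φ·cos φ) = 1.640127

x=54.707806 y=1.640127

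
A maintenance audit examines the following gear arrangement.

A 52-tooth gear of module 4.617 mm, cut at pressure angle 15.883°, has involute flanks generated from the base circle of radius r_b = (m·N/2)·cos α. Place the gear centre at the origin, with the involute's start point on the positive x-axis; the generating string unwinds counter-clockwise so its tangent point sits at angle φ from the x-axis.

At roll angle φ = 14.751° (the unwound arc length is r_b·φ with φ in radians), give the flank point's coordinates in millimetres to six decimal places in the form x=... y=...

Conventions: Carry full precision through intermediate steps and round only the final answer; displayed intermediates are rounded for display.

single-mesh involute tooth geometry (52T wheel at module 4.617)
pitch radius r_p = m·N/2 = 4.617·52/2 = 120.042000
base radius r_b = r_p·cos α = 120.042000·cos 15.883° = 115.459103
roll angle φ = 14.751° = 0.25745352 rad
x = r_b·(cos φ + φ·sin φ) = 119.222378
y = r_b·(sin φ − φ·cos φ) = 0.652412

x=119.222378 y=0.652412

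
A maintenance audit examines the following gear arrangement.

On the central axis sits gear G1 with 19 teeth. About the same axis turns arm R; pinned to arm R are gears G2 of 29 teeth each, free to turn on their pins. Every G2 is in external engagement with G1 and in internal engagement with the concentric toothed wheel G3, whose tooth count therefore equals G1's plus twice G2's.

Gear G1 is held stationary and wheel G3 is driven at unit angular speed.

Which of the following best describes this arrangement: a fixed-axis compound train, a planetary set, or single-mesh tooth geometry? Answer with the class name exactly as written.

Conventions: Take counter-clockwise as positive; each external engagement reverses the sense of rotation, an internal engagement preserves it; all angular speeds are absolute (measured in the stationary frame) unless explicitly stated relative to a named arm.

planetary set

recognized (axles ride arm R): planetary set, 19/29/77 teeth
classification: planetary set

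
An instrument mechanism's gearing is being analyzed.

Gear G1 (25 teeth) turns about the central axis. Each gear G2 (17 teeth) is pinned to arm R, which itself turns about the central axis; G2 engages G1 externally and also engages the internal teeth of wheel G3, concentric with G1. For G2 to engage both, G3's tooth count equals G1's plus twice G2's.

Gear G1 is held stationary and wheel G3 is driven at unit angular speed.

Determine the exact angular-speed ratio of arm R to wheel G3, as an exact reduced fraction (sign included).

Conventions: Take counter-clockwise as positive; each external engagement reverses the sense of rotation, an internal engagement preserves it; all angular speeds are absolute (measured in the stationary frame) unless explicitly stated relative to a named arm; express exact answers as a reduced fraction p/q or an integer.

topology: planetary set — G1 25T / G2 17T / G3 59T, arm = carrier (Willis)
ring teeth: 25 + 2·17 = 59
25(ω_sun−ω_arm) = −59(ω_ring−ω_arm),  ω_sun = 0, ω_ring = 1
25(0−ω_arm) = −59(1−ω_arm)  ⇒  84·ω_arm = 59  ⇒  ω_arm = 59/84
ω_out/ω_in = 59/84

59/84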